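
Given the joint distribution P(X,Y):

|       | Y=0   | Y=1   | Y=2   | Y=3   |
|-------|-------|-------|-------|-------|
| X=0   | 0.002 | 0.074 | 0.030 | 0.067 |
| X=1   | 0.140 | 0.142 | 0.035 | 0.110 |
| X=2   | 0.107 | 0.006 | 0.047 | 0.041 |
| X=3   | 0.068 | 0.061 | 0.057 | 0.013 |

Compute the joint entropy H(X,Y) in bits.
3.6379 bits

H(X,Y) = -Σ_{x,y} P(x,y) log₂ P(x,y). Per-cell terms -P(x,y)·log₂P(x,y):
  X=0: 0.0179, 0.2780, 0.1518, 0.2613
  X=1: 0.3971, 0.3999, 0.1693, 0.3503
  X=2: 0.3450, 0.0443, 0.2073, 0.1889
  X=3: 0.2637, 0.2461, 0.2356, 0.0814
Sum of the 16 terms: H(X,Y) = 3.6379 bits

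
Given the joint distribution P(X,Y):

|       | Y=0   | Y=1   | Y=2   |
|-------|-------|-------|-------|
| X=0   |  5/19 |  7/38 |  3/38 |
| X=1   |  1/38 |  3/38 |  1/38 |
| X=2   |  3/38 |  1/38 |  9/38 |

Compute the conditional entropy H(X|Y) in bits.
1.1526 bits

H(X|Y) = H(X,Y) - H(Y)

H(X,Y) = -Σ_{x,y} P(x,y) log₂ P(x,y). Per-cell terms -P(x,y)·log₂P(x,y):
  X=0: 0.506842, 0.449579, 0.289181
  X=1: 0.138103, 0.289181, 0.138103
  X=2: 0.289181, 0.138103, 0.492158
Sum of the 9 terms: H(X,Y) = 2.73043 bits

Marginal of Y (column sums):
  P(Y=0) = 5/19 + 1/38 + 3/38 = 7/19
  P(Y=1) = 7/38 + 3/38 + 1/38 = 11/38
  P(Y=2) = 3/38 + 1/38 + 9/38 = 13/38
H(Y) = -[(7/19)·log₂(7/19) + (11/38)·log₂(11/38) + (13/38)·log₂(13/38)]
  = 0.530737 + 0.517722 + 0.529404 = 1.57786 bits

H(X|Y) = H(X,Y) - H(Y) = 2.73043 - 1.57786 = 1.1526 bits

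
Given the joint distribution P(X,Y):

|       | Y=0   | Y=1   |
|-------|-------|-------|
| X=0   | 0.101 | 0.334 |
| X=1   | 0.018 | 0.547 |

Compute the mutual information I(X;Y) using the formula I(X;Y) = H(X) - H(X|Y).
0.0713 bits

I(X;Y) = H(X) - H(X|Y)

Marginal of X (row sums):
  P(X=0) = 0.101 + 0.334 = 0.435
  P(X=1) = 0.018 + 0.547 = 0.565
H(X) = -[0.435·log₂(0.435) + 0.565·log₂(0.565)]
  = 0.522397 + 0.465378 = 0.987775 bits

Marginal of Y (column sums):
  P(Y=0) = 0.101 + 0.018 = 0.119
  P(Y=1) = 0.334 + 0.547 = 0.881
H(X|Y) = Σ_y P(y)·H(X|Y=y):
  Y=0: P(Y=0) = 0.119, P(X|Y=0) = (101/119, 18/119) → H(X|Y=0) = 0.612986
  Y=1: P(Y=1) = 0.881, P(X|Y=1) = (334/881, 547/881) → H(X|Y=1) = 0.957414
H(X|Y) = 0.119·0.612986 + 0.881·0.957414 = 0.916427 bits

I(X;Y) = H(X) - H(X|Y) = 0.987775 - 0.916427 = 0.0713 bits

Cross-check via I(X;Y) = H(X) + H(Y) - H(X,Y): computing H(Y) from the column sums and H(X,Y) from the 4 cells in the same way gives H(Y) = 0.526480 bits and H(X,Y) = 1.442907 bits, so
I(X;Y) = 0.987775 + 0.526480 - 1.442907 = 0.0713 bits ✓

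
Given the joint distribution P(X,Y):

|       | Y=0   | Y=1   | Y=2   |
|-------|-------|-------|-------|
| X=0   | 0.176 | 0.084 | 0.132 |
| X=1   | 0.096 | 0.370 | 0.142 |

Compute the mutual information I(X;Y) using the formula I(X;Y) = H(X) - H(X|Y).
0.1239 bits

I(X;Y) = H(X) - H(X|Y)

Marginal of X (row sums):
  P(X=0) = 0.176 + 0.084 + 0.132 = 0.392
  P(X=1) = 0.096 + 0.370 + 0.142 = 0.608
H(X) = -[0.392·log₂(0.392) + 0.608·log₂(0.608)]
  = 0.5296 + 0.4365 = 0.9661 bits

Marginal of Y (column sums):
  P(Y=0) = 0.176 + 0.096 = 0.272
  P(Y=1) = 0.084 + 0.370 = 0.454
  P(Y=2) = 0.132 + 0.142 = 0.274
H(X|Y) = Σ_y P(y)·H(X|Y=y):
  Y=0: P(Y=0) = 0.272, P(X|Y=0) = (11/17, 6/17) → H(X|Y=0) = 0.9367
  Y=1: P(Y=1) = 0.454, P(X|Y=1) = (42/227, 185/227) → H(X|Y=1) = 0.6909
  Y=2: P(Y=2) = 0.274, P(X|Y=2) = (66/137, 71/137) → H(X|Y=2) = 0.9990
H(X|Y) = 0.272·0.9367 + 0.454·0.6909 + 0.274·0.9990 = 0.8422 bits

I(X;Y) = H(X) - H(X|Y) = 0.9661 - 0.8422 = 0.1239 bits

Cross-check via I(X;Y) = H(X) + H(Y) - H(X,Y): computing H(Y) from the column sums and H(X,Y) from the 6 cells in the same way gives H(Y) = 1.5399 bits and H(X,Y) = 2.3821 bits, so
I(X;Y) = 0.9661 + 1.5399 - 2.3821 = 0.1239 bits ✓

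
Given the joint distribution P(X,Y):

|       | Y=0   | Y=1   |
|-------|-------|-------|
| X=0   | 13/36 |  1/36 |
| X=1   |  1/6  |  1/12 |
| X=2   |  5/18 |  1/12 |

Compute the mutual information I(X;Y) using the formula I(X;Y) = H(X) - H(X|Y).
0.0553 bits

I(X;Y) = H(X) - H(X|Y)

Marginal of X (row sums):
  P(X=0) = 13/36 + 1/36 = 7/18
  P(X=1) = 1/6 + 1/12 = 1/4
  P(X=2) = 5/18 + 1/12 = 13/36
H(X) = -[(7/18)·log₂(7/18) + (1/4)·log₂(1/4) + (13/36)·log₂(13/36)]
  = 0.52989 + 0.50000 + 0.53065 = 1.5605 bits

Marginal of Y (column sums):
  P(Y=0) = 13/36 + 1/6 + 5/18 = 29/36
  P(Y=1) = 1/36 + 1/12 + 1/12 = 7/36
H(X|Y) = Σ_y P(y)·H(X|Y=y):
  Y=0: P(Y=0) = 29/36, P(X|Y=0) = (13/29, 6/29, 10/29) → H(X|Y=0) = 1.51885
  Y=1: P(Y=1) = 7/36, P(X|Y=1) = (1/7, 3/7, 3/7) → H(X|Y=1) = 1.44882
H(X|Y) = (29/36)·1.51885 + (7/36)·1.44882 = 1.5052 bits

I(X;Y) = H(X) - H(X|Y) = 1.5605 - 1.5052 = 0.0553 bits

Cross-check via I(X;Y) = H(X) + H(Y) - H(X,Y): computing H(Y) from the column sums and H(X,Y) from the 6 cells in the same way gives H(Y) = 0.7107 bits and H(X,Y) = 2.2159 bits, so
I(X;Y) = 1.5605 + 0.7107 - 2.2159 = 0.0553 bits ✓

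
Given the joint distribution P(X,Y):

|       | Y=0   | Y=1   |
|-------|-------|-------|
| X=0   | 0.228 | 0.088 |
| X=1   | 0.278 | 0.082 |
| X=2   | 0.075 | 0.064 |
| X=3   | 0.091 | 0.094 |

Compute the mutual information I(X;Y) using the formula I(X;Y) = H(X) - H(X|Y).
0.0412 bits

I(X;Y) = H(X) - H(X|Y)

Marginal of X (row sums):
  P(X=0) = 0.228 + 0.088 = 0.316
  P(X=1) = 0.278 + 0.082 = 0.360
  P(X=2) = 0.075 + 0.064 = 0.139
  P(X=3) = 0.091 + 0.094 = 0.185
H(X) = -[0.316·log₂(0.316) + 0.360·log₂(0.360) + 0.139·log₂(0.139) + 0.185·log₂(0.185)]
  = 0.5252 + 0.5306 + 0.3957 + 0.4504 = 1.9019 bits

Marginal of Y (column sums):
  P(Y=0) = 0.228 + 0.278 + 0.075 + 0.091 = 0.672
  P(Y=1) = 0.088 + 0.082 + 0.064 + 0.094 = 0.328
H(X|Y) = Σ_y P(y)·H(X|Y=y):
  Y=0: P(Y=0) = 0.672, P(X|Y=0) = (19/56, 139/336, 25/224, 13/96) → H(X|Y=0) = 1.7996
  Y=1: P(Y=1) = 0.328, P(X|Y=1) = (11/41, 1/4, 8/41, 47/164) → H(X|Y=1) = 1.9860
H(X|Y) = 0.672·1.7996 + 0.328·1.9860 = 1.8607 bits

I(X;Y) = H(X) - H(X|Y) = 1.9019 - 1.8607 = 0.0412 bits

Cross-check via I(X;Y) = H(X) + H(Y) - H(X,Y): computing H(Y) from the column sums and H(X,Y) from the 8 cells in the same way gives H(Y) = 0.9129 bits and H(X,Y) = 2.7736 bits, so
I(X;Y) = 1.9019 + 0.9129 - 2.7736 = 0.0412 bits ✓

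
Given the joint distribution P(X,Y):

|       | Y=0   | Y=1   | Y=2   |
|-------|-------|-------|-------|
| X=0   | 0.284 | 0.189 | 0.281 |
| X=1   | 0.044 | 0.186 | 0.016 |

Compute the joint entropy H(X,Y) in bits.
2.2297 bits

H(X,Y) = -Σ_{x,y} P(x,y) log₂ P(x,y). Per-cell terms -P(x,y)·log₂P(x,y):
  X=0: 0.51575, 0.45427, 0.51461
  X=1: 0.19828, 0.45135, 0.09545
Sum of the 6 terms: H(X,Y) = 2.2297 bits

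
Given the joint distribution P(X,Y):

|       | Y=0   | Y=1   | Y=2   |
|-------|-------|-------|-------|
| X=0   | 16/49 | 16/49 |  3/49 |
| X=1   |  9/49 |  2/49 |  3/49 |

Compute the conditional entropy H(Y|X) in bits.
1.3222 bits

H(Y|X) = H(X,Y) - H(X)

H(X,Y) = -Σ_{x,y} P(x,y) log₂ P(x,y). Per-cell terms -P(x,y)·log₂P(x,y):
  X=0: 0.52725, 0.52725, 0.24672
  X=1: 0.44904, 0.18836, 0.24672
Sum of the 6 terms: H(X,Y) = 2.1853 bits

Marginal of X (row sums):
  P(X=0) = 16/49 + 16/49 + 3/49 = 5/7
  P(X=1) = 9/49 + 2/49 + 3/49 = 2/7
H(X) = -[(5/7)·log₂(5/7) + (2/7)·log₂(2/7)]
  = 0.34673 + 0.51639 = 0.8631 bits

H(Y|X) = H(X,Y) - H(X) = 2.1853 - 0.8631 = 1.3222 bits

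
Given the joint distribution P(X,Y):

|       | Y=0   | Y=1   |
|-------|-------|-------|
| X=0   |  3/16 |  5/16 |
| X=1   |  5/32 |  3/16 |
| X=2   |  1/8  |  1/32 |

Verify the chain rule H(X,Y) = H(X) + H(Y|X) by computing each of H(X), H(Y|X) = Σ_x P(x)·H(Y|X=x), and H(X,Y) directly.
H(X) = 1.4480 bits, H(Y|X) = 0.9317 bits, H(X,Y) = 2.3797 bits

Marginal of X (row sums):
  P(X=0) = 3/16 + 5/16 = 1/2
  P(X=1) = 5/32 + 3/16 = 11/32
  P(X=2) = 1/8 + 1/32 = 5/32
H(X) = -[(1/2)·log₂(1/2) + (11/32)·log₂(11/32) + (5/32)·log₂(5/32)]
  = 0.50000 + 0.52957 + 0.41845 = 1.4480 bits

H(Y|X) = Σ_x P(x)·H(Y|X=x):
  X=0: P(X=0) = 1/2, P(Y|X=0) = (3/8, 5/8) → H(Y|X=0) = 0.95443
  X=1: P(X=1) = 11/32, P(Y|X=1) = (5/11, 6/11) → H(Y|X=1) = 0.99403
  X=2: P(X=2) = 5/32, P(Y|X=2) = (4/5, 1/5) → H(Y|X=2) = 0.72193
H(Y|X) = (1/2)·0.95443 + (11/32)·0.99403 + (5/32)·0.72193 = 0.9317 bits

H(X,Y) = -Σ_{x,y} P(x,y) log₂ P(x,y). Per-cell terms -P(x,y)·log₂P(x,y):
  X=0: 0.45282, 0.52440
  X=1: 0.41845, 0.45282
  X=2: 0.37500, 0.15625
Sum of the 6 terms: H(X,Y) = 2.3797 bits

Chain rule check:
  H(X) + H(Y|X) = 1.4480 + 0.9317 = 2.3797 bits
  H(X,Y) = 2.3797 bits
✓ Chain rule verified.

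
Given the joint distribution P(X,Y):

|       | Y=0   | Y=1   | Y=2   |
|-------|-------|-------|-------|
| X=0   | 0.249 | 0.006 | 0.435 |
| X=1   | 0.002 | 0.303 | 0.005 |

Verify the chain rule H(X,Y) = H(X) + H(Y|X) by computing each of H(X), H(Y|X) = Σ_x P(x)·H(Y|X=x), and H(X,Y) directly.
H(X) = 0.8932 bits, H(Y|X) = 0.7511 bits, H(X,Y) = 1.6442 bits

Marginal of X (row sums):
  P(X=0) = 0.249 + 0.006 + 0.435 = 0.690
  P(X=1) = 0.002 + 0.303 + 0.005 = 0.310
H(X) = -[0.690·log₂(0.690) + 0.310·log₂(0.310)]
  = 0.3694 + 0.5238 = 0.8932 bits

H(Y|X) = Σ_x P(x)·H(Y|X=x):
  X=0: P(X=0) = 0.690, P(Y|X=0) = (83/230, 1/115, 29/46) → H(Y|X=0) = 1.0098
  X=1: P(X=1) = 0.310, P(Y|X=1) = (1/155, 303/310, 1/62) → H(Y|X=1) = 0.1752
H(Y|X) = 0.690·1.0098 + 0.310·0.1752 = 0.7511 bits

H(X,Y) = -Σ_{x,y} P(x,y) log₂ P(x,y). Per-cell terms -P(x,y)·log₂P(x,y):
  X=0: 0.4994, 0.0443, 0.5224
  X=1: 0.0179, 0.5220, 0.0382
Sum of the 6 terms: H(X,Y) = 1.6442 bits

Chain rule check:
  H(X) + H(Y|X) = 0.8932 + 0.7511 = 1.6443 bits
  H(X,Y) = 1.6442 bits
✓ Chain rule verified (Δ = 0.0001 is 4-dp rounding noise: each of the three values was rounded independently).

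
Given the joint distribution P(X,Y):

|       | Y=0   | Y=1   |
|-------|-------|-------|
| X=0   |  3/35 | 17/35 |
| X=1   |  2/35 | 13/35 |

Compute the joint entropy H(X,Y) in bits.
1.5765 bits

H(X,Y) = -Σ_{x,y} P(x,y) log₂ P(x,y). Per-cell terms -P(x,y)·log₂P(x,y):
  X=0: 0.3038, 0.5060
  X=1: 0.2360, 0.5307
Sum of the 4 terms: H(X,Y) = 1.5765 bits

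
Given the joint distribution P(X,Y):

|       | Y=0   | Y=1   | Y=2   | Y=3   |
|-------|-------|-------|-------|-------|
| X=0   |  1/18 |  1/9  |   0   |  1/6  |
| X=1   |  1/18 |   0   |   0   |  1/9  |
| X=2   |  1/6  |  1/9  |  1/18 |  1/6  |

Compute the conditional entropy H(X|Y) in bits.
1.2969 bits

H(X|Y) = H(X,Y) - H(Y)

H(X,Y) = -Σ_{x,y} P(x,y) log₂ P(x,y). Per-cell terms -P(x,y)·log₂P(x,y):
  X=0: 0.2317, 0.3522, 0.0000, 0.4308
  X=1: 0.2317, 0.0000, 0.0000, 0.3522
  X=2: 0.4308, 0.3522, 0.2317, 0.4308
  (cells with P = 0 contribute 0)
Sum of the 12 terms: H(X,Y) = 3.0441 bits

Marginal of Y (column sums):
  P(Y=0) = 1/18 + 1/18 + 1/6 = 5/18
  P(Y=1) = 1/9 + 0 + 1/9 = 2/9
  P(Y=2) = 0 + 0 + 1/18 = 1/18
  P(Y=3) = 1/6 + 1/9 + 1/6 = 4/9
H(Y) = -[(5/18)·log₂(5/18) + (2/9)·log₂(2/9) + (1/18)·log₂(1/18) + (4/9)·log₂(4/9)]
  = 0.5133 + 0.4822 + 0.2317 + 0.5200 = 1.7472 bits

H(X|Y) = H(X,Y) - H(Y) = 3.0441 - 1.7472 = 1.2969 bits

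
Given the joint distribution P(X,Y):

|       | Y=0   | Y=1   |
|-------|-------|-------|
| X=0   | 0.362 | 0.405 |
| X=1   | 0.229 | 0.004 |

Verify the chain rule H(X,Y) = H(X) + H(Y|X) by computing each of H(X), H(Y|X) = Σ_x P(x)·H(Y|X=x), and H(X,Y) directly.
H(X) = 0.7832 bits, H(Y|X) = 0.7944 bits, H(X,Y) = 1.5776 bits

Marginal of X (row sums):
  P(X=0) = 0.362 + 0.405 = 0.767
  P(X=1) = 0.229 + 0.004 = 0.233
H(X) = -[0.767·log₂(0.767) + 0.233·log₂(0.233)]
  = 0.29353 + 0.48967 = 0.7832 bits

H(Y|X) = Σ_x P(x)·H(Y|X=x):
  X=0: P(X=0) = 0.767, P(Y|X=0) = (362/767, 405/767) → H(Y|X=0) = 0.99773
  X=1: P(X=1) = 0.233, P(Y|X=1) = (229/233, 4/233) → H(Y|X=1) = 0.12523
H(Y|X) = 0.767·0.99773 + 0.233·0.12523 = 0.7944 bits

H(X,Y) = -Σ_{x,y} P(x,y) log₂ P(x,y). Per-cell terms -P(x,y)·log₂P(x,y):
  X=0: 0.53067, 0.52812
  X=1: 0.48699, 0.03186
Sum of the 4 terms: H(X,Y) = 1.5776 bits

Chain rule check:
  H(X) + H(Y|X) = 0.7832 + 0.7944 = 1.5776 bits
  H(X,Y) = 1.5776 bits
✓ Chain rule verified.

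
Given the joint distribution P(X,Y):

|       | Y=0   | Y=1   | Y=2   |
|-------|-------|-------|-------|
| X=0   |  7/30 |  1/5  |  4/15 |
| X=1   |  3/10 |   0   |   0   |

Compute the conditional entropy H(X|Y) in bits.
0.5273 bits

H(X|Y) = H(X,Y) - H(Y)

H(X,Y) = -Σ_{x,y} P(x,y) log₂ P(x,y). Per-cell terms -P(x,y)·log₂P(x,y):
  X=0: 0.4899, 0.4644, 0.5085
  X=1: 0.5211, 0.0000, 0.0000
  (cells with P = 0 contribute 0)
Sum of the 6 terms: H(X,Y) = 1.9839 bits

Marginal of Y (column sums):
  P(Y=0) = 7/30 + 3/10 = 8/15
  P(Y=1) = 1/5 + 0 = 1/5
  P(Y=2) = 4/15 + 0 = 4/15
H(Y) = -[(8/15)·log₂(8/15) + (1/5)·log₂(1/5) + (4/15)·log₂(4/15)]
  = 0.4837 + 0.4644 + 0.5085 = 1.4566 bits

H(X|Y) = H(X,Y) - H(Y) = 1.9839 - 1.4566 = 0.5273 bits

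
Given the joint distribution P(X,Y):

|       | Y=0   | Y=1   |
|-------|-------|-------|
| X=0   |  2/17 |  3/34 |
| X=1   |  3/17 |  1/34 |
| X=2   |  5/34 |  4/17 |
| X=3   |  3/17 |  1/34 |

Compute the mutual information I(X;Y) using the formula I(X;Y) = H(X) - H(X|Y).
0.1457 bits

I(X;Y) = H(X) - H(X|Y)

Marginal of X (row sums):
  P(X=0) = 2/17 + 3/34 = 7/34
  P(X=1) = 3/17 + 1/34 = 7/34
  P(X=2) = 5/34 + 4/17 = 13/34
  P(X=3) = 3/17 + 1/34 = 7/34
H(X) = -[(7/34)·log₂(7/34) + (7/34)·log₂(7/34) + (13/34)·log₂(13/34) + (7/34)·log₂(7/34)]
  = 0.469434 + 0.469434 + 0.530332 + 0.469434 = 1.93863 bits

Marginal of Y (column sums):
  P(Y=0) = 2/17 + 3/17 + 5/34 + 3/17 = 21/34
  P(Y=1) = 3/34 + 1/34 + 4/17 + 1/34 = 13/34
H(X|Y) = Σ_y P(y)·H(X|Y=y):
  Y=0: P(Y=0) = 21/34, P(X|Y=0) = (4/21, 2/7, 5/21, 2/7) → H(X|Y=0) = 1.981404
  Y=1: P(Y=1) = 13/34, P(X|Y=1) = (3/13, 1/13, 8/13, 1/13) → H(X|Y=1) = 1.488525
H(X|Y) = (21/34)·1.981404 + (13/34)·1.488525 = 1.79295 bits

I(X;Y) = H(X) - H(X|Y) = 1.93863 - 1.79295 = 0.1457 bits

Cross-check via I(X;Y) = H(X) + H(Y) - H(X,Y): computing H(Y) from the column sums and H(X,Y) from the 8 cells in the same way gives H(Y) = 0.95969 bits and H(X,Y) = 2.75264 bits, so
I(X;Y) = 1.93863 + 0.95969 - 2.75264 = 0.1457 bits ✓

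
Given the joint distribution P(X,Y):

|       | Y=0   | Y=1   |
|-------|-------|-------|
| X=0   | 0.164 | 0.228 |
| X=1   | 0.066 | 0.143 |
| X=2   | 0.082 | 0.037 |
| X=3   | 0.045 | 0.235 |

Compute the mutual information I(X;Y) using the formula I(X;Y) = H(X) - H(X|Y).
0.0832 bits

I(X;Y) = H(X) - H(X|Y)

Marginal of X (row sums):
  P(X=0) = 0.164 + 0.228 = 0.392
  P(X=1) = 0.066 + 0.143 = 0.209
  P(X=2) = 0.082 + 0.037 = 0.119
  P(X=3) = 0.045 + 0.235 = 0.280
H(X) = -[0.392·log₂(0.392) + 0.209·log₂(0.209) + 0.119·log₂(0.119) + 0.280·log₂(0.280)]
  = 0.52962 + 0.47201 + 0.36545 + 0.51422 = 1.8813 bits

Marginal of Y (column sums):
  P(Y=0) = 0.164 + 0.066 + 0.082 + 0.045 = 0.357
  P(Y=1) = 0.228 + 0.143 + 0.037 + 0.235 = 0.643
H(X|Y) = Σ_y P(y)·H(X|Y=y):
  Y=0: P(Y=0) = 0.357, P(X|Y=0) = (164/357, 22/119, 82/357, 15/119) → H(X|Y=0) = 1.82986
  Y=1: P(Y=1) = 0.643, P(X|Y=1) = (228/643, 143/643, 37/643, 235/643) → H(X|Y=1) = 1.78048
H(X|Y) = 0.357·1.82986 + 0.643·1.78048 = 1.7981 bits

I(X;Y) = H(X) - H(X|Y) = 1.8813 - 1.7981 = 0.0832 bits

Cross-check via I(X;Y) = H(X) + H(Y) - H(X,Y): computing H(Y) from the column sums and H(X,Y) from the 8 cells in the same way gives H(Y) = 0.9402 bits and H(X,Y) = 2.7383 bits, so
I(X;Y) = 1.8813 + 0.9402 - 2.7383 = 0.0832 bits ✓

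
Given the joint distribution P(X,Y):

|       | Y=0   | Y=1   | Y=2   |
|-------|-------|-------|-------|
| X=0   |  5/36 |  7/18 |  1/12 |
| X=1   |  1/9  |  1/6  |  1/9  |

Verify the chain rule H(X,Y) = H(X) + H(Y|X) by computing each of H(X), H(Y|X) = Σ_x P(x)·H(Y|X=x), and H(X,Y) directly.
H(X) = 0.9641 bits, H(Y|X) = 1.3954 bits, H(X,Y) = 2.3594 bits

Marginal of X (row sums):
  P(X=0) = 5/36 + 7/18 + 1/12 = 11/18
  P(X=1) = 1/9 + 1/6 + 1/9 = 7/18
H(X) = -[(11/18)·log₂(11/18) + (7/18)·log₂(7/18)]
  = 0.4342 + 0.5299 = 0.9641 bits

H(Y|X) = Σ_x P(x)·H(Y|X=x):
  X=0: P(X=0) = 11/18, P(Y|X=0) = (5/22, 7/11, 3/22) → H(Y|X=0) = 1.2927
  X=1: P(X=1) = 7/18, P(Y|X=1) = (2/7, 3/7, 2/7) → H(Y|X=1) = 1.5567
H(Y|X) = (11/18)·1.2927 + (7/18)·1.5567 = 1.3954 bits

H(X,Y) = -Σ_{x,y} P(x,y) log₂ P(x,y). Per-cell terms -P(x,y)·log₂P(x,y):
  X=0: 0.3956, 0.5299, 0.2987
  X=1: 0.3522, 0.4308, 0.3522
Sum of the 6 terms: H(X,Y) = 2.3594 bits

Chain rule check:
  H(X) + H(Y|X) = 0.9641 + 1.3954 = 2.3595 bits
  H(X,Y) = 2.3594 bits
✓ Chain rule verified (Δ = 0.0001 is 4-dp rounding noise: each of the three values was rounded independently).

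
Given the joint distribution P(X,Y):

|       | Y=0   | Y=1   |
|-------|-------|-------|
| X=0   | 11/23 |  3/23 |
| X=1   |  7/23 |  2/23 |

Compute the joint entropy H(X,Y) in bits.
1.7209 bits

H(X,Y) = -Σ_{x,y} P(x,y) log₂ P(x,y). Per-cell terms -P(x,y)·log₂P(x,y):
  X=0: 0.5089, 0.3833
  X=1: 0.5223, 0.3064
Sum of the 4 terms: H(X,Y) = 1.7209 bits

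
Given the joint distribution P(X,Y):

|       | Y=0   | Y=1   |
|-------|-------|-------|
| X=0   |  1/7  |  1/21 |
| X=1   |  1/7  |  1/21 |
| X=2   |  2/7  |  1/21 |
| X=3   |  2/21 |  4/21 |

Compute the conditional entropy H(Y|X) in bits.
0.7687 bits

H(Y|X) = H(X,Y) - H(X)

H(X,Y) = -Σ_{x,y} P(x,y) log₂ P(x,y). Per-cell terms -P(x,y)·log₂P(x,y):
  X=0: 0.4010507, 0.2091580
  X=1: 0.4010507, 0.2091580
  X=2: 0.5163871, 0.2091580
  X=3: 0.3230778, 0.4556795
Sum of the 8 terms: H(X,Y) = 2.724720 bits

Marginal of X (row sums):
  P(X=0) = 1/7 + 1/21 = 4/21
  P(X=1) = 1/7 + 1/21 = 4/21
  P(X=2) = 2/7 + 1/21 = 1/3
  P(X=3) = 2/21 + 4/21 = 2/7
H(X) = -[(4/21)·log₂(4/21) + (4/21)·log₂(4/21) + (1/3)·log₂(1/3) + (2/7)·log₂(2/7)]
  = 0.4556795 + 0.4556795 + 0.5283208 + 0.5163871 = 1.956067 bits

H(Y|X) = H(X,Y) - H(X) = 2.724720 - 1.956067 = 0.7687 bits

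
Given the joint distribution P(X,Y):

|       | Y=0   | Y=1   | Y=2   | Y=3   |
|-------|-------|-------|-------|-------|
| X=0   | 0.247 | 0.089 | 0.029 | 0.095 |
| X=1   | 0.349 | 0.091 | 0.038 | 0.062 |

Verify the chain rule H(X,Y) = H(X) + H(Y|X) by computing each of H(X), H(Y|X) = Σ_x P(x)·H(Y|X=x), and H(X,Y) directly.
H(X) = 0.9954 bits, H(Y|X) = 1.5570 bits, H(X,Y) = 2.5524 bits

Marginal of X (row sums):
  P(X=0) = 0.247 + 0.089 + 0.029 + 0.095 = 0.460
  P(X=1) = 0.349 + 0.091 + 0.038 + 0.062 = 0.540
H(X) = -[0.460·log₂(0.460) + 0.540·log₂(0.540)]
  = 0.51534 + 0.48004 = 0.9954 bits

H(Y|X) = Σ_x P(x)·H(Y|X=x):
  X=0: P(X=0) = 0.460, P(Y|X=0) = (247/460, 89/460, 29/460, 19/92) → H(Y|X=0) = 1.66157
  X=1: P(X=1) = 0.540, P(Y|X=1) = (349/540, 91/540, 19/270, 31/270) → H(Y|X=1) = 1.46788
H(Y|X) = 0.460·1.66157 + 0.540·1.46788 = 1.5570 bits

H(X,Y) = -Σ_{x,y} P(x,y) log₂ P(x,y). Per-cell terms -P(x,y)·log₂P(x,y):
  X=0: 0.49830, 0.31061, 0.14813, 0.32261
  X=1: 0.53003, 0.31468, 0.17928, 0.24872
Sum of the 8 terms: H(X,Y) = 2.5524 bits

Chain rule check:
  H(X) + H(Y|X) = 0.9954 + 1.5570 = 2.5524 bits
  H(X,Y) = 2.5524 bits
✓ Chain rule verified.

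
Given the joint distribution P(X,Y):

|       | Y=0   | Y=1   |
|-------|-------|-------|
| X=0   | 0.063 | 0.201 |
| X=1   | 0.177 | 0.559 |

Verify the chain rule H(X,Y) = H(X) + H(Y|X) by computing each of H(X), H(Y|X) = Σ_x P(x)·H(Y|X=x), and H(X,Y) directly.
H(X) = 0.8327 bits, H(Y|X) = 0.7950 bits, H(X,Y) = 1.6278 bits

Marginal of X (row sums):
  P(X=0) = 0.063 + 0.201 = 0.264
  P(X=1) = 0.177 + 0.559 = 0.736
H(X) = -[0.264·log₂(0.264) + 0.736·log₂(0.736)]
  = 0.50725 + 0.32548 = 0.8327 bits

H(Y|X) = Σ_x P(x)·H(Y|X=x):
  X=0: P(X=0) = 0.264, P(Y|X=0) = (21/88, 67/88) → H(Y|X=0) = 0.79277
  X=1: P(X=1) = 0.736, P(Y|X=1) = (177/736, 559/736) → H(Y|X=1) = 0.79585
H(Y|X) = 0.264·0.79277 + 0.736·0.79585 = 0.7950 bits

H(X,Y) = -Σ_{x,y} P(x,y) log₂ P(x,y). Per-cell terms -P(x,y)·log₂P(x,y):
  X=0: 0.25128, 0.46526
  X=1: 0.44218, 0.46905
Sum of the 4 terms: H(X,Y) = 1.6278 bits

Chain rule check:
  H(X) + H(Y|X) = 0.8327 + 0.7950 = 1.6277 bits
  H(X,Y) = 1.6278 bits
✓ Chain rule verified (Δ = 0.0001 is 4-dp rounding noise: each of the three values was rounded independently).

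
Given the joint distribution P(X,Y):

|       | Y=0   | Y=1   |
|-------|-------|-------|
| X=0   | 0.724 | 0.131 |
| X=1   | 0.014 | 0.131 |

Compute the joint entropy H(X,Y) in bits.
1.1918 bits

H(X,Y) = -Σ_{x,y} P(x,y) log₂ P(x,y). Per-cell terms -P(x,y)·log₂P(x,y):
  X=0: 0.33734, 0.38414
  X=1: 0.08622, 0.38414
Sum of the 4 terms: H(X,Y) = 1.1918 bits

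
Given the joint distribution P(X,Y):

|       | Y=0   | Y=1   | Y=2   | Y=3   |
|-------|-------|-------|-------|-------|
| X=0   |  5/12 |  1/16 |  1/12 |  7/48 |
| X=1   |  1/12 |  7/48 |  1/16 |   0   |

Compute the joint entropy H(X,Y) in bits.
2.4339 bits

H(X,Y) = -Σ_{x,y} P(x,y) log₂ P(x,y). Per-cell terms -P(x,y)·log₂P(x,y):
  X=0: 0.5263, 0.2500, 0.2987, 0.4051
  X=1: 0.2987, 0.4051, 0.2500, 0.0000
  (cells with P = 0 contribute 0)
Sum of the 8 terms: H(X,Y) = 2.4339 bits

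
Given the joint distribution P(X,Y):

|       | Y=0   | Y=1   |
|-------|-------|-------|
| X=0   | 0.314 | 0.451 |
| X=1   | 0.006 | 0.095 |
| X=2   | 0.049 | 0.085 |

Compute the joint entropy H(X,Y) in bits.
1.9252 bits

H(X,Y) = -Σ_{x,y} P(x,y) log₂ P(x,y). Per-cell terms -P(x,y)·log₂P(x,y):
  X=0: 0.5247, 0.5181
  X=1: 0.0443, 0.3226
  X=2: 0.2132, 0.3023
Sum of the 6 terms: H(X,Y) = 1.9252 bits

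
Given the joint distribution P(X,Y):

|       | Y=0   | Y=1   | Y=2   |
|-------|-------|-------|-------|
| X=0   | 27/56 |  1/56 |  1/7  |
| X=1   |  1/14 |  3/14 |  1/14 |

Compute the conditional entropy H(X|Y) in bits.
0.5947 bits

H(X|Y) = H(X,Y) - H(Y)

H(X,Y) = -Σ_{x,y} P(x,y) log₂ P(x,y). Per-cell terms -P(x,y)·log₂P(x,y):
  X=0: 0.50744, 0.10370, 0.40105
  X=1: 0.27195, 0.47623, 0.27195
Sum of the 6 terms: H(X,Y) = 2.0323 bits

Marginal of Y (column sums):
  P(Y=0) = 27/56 + 1/14 = 31/56
  P(Y=1) = 1/56 + 3/14 = 13/56
  P(Y=2) = 1/7 + 1/14 = 3/14
H(Y) = -[(31/56)·log₂(31/56) + (13/56)·log₂(13/56) + (3/14)·log₂(3/14)]
  = 0.47228 + 0.48911 + 0.47623 = 1.4376 bits

H(X|Y) = H(X,Y) - H(Y) = 2.0323 - 1.4376 = 0.5947 bits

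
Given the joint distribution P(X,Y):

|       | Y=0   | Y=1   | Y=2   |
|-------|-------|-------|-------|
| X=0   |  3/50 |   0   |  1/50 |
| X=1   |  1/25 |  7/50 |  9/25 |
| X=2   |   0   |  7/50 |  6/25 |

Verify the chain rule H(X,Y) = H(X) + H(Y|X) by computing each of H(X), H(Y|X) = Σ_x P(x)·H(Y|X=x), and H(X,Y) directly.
H(X) = 1.3020 bits, H(Y|X) = 1.0591 bits, H(X,Y) = 2.3611 bits

Marginal of X (row sums):
  P(X=0) = 3/50 + 0 + 1/50 = 2/25
  P(X=1) = 1/25 + 7/50 + 9/25 = 27/50
  P(X=2) = 0 + 7/50 + 6/25 = 19/50
H(X) = -[(2/25)·log₂(2/25) + (27/50)·log₂(27/50) + (19/50)·log₂(19/50)]
  = 0.2915 + 0.4800 + 0.5305 = 1.3020 bits

H(Y|X) = Σ_x P(x)·H(Y|X=x):
  X=0: P(X=0) = 2/25, P(Y|X=0) = (3/4, 0, 1/4) → H(Y|X=0) = 0.8113
  X=1: P(X=1) = 27/50, P(Y|X=1) = (2/27, 7/27, 2/3) → H(Y|X=1) = 1.1730
  X=2: P(X=2) = 19/50, P(Y|X=2) = (0, 7/19, 12/19) → H(Y|X=2) = 0.9495
H(Y|X) = (2/25)·0.8113 + (27/50)·1.1730 + (19/50)·0.9495 = 1.0591 bits

H(X,Y) = -Σ_{x,y} P(x,y) log₂ P(x,y). Per-cell terms -P(x,y)·log₂P(x,y):
  X=0: 0.2435, 0.0000, 0.1129
  X=1: 0.1858, 0.3971, 0.5306
  X=2: 0.0000, 0.3971, 0.4941
  (cells with P = 0 contribute 0)
Sum of the 9 terms: H(X,Y) = 2.3611 bits

Chain rule check:
  H(X) + H(Y|X) = 1.3020 + 1.0591 = 2.3611 bits
  H(X,Y) = 2.3611 bits
✓ Chain rule verified.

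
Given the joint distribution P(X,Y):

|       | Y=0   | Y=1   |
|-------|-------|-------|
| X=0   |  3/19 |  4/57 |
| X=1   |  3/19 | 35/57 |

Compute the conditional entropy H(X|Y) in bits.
0.6422 bits

H(X|Y) = H(X,Y) - H(Y)

H(X,Y) = -Σ_{x,y} P(x,y) log₂ P(x,y). Per-cell terms -P(x,y)·log₂P(x,y):
  X=0: 0.420468, 0.268975
  X=1: 0.420468, 0.432039
Sum of the 4 terms: H(X,Y) = 1.54195 bits

Marginal of Y (column sums):
  P(Y=0) = 3/19 + 3/19 = 6/19
  P(Y=1) = 4/57 + 35/57 = 13/19
H(Y) = -[(6/19)·log₂(6/19) + (13/19)·log₂(13/19)]
  = 0.525147 + 0.374597 = 0.89974 bits

H(X|Y) = H(X,Y) - H(Y) = 1.54195 - 0.89974 = 0.6422 bits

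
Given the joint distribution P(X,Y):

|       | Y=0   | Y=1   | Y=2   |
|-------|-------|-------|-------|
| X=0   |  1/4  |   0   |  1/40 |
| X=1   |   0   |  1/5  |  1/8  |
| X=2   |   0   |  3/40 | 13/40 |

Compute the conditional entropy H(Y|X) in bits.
0.7117 bits

H(Y|X) = H(X,Y) - H(X)

H(X,Y) = -Σ_{x,y} P(x,y) log₂ P(x,y). Per-cell terms -P(x,y)·log₂P(x,y):
  X=0: 0.5000000, 0.0000000, 0.1330482
  X=1: 0.0000000, 0.4643856, 0.3750000
  X=2: 0.0000000, 0.2802724, 0.5269837
  (cells with P = 0 contribute 0)
Sum of the 9 terms: H(X,Y) = 2.279690 bits

Marginal of X (row sums):
  P(X=0) = 1/4 + 0 + 1/40 = 11/40
  P(X=1) = 0 + 1/5 + 1/8 = 13/40
  P(X=2) = 0 + 3/40 + 13/40 = 2/5
H(X) = -[(11/40)·log₂(11/40) + (13/40)·log₂(13/40) + (2/5)·log₂(2/5)]
  = 0.5121865 + 0.5269837 + 0.5287712 = 1.567941 bits

H(Y|X) = H(X,Y) - H(X) = 2.279690 - 1.567941 = 0.7117 bits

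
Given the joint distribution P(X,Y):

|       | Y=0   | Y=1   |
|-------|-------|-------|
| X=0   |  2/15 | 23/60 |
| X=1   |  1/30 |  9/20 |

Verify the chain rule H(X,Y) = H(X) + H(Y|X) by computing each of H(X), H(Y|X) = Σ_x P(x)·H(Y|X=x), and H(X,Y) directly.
H(X) = 0.9992 bits, H(Y|X) = 0.6006 bits, H(X,Y) = 1.5998 bits

Marginal of X (row sums):
  P(X=0) = 2/15 + 23/60 = 31/60
  P(X=1) = 1/30 + 9/20 = 29/60
H(X) = -[(31/60)·log₂(31/60) + (29/60)·log₂(29/60)]
  = 0.49223 + 0.50697 = 0.9992 bits

H(Y|X) = Σ_x P(x)·H(Y|X=x):
  X=0: P(X=0) = 31/60, P(Y|X=0) = (8/31, 23/31) → H(Y|X=0) = 0.82381
  X=1: P(X=1) = 29/60, P(Y|X=1) = (2/29, 27/29) → H(Y|X=1) = 0.36205
H(Y|X) = (31/60)·0.82381 + (29/60)·0.36205 = 0.6006 bits

H(X,Y) = -Σ_{x,y} P(x,y) log₂ P(x,y). Per-cell terms -P(x,y)·log₂P(x,y):
  X=0: 0.38759, 0.53028
  X=1: 0.16356, 0.51840
Sum of the 4 terms: H(X,Y) = 1.5998 bits

Chain rule check:
  H(X) + H(Y|X) = 0.9992 + 0.6006 = 1.5998 bits
  H(X,Y) = 1.5998 bits
✓ Chain rule verified.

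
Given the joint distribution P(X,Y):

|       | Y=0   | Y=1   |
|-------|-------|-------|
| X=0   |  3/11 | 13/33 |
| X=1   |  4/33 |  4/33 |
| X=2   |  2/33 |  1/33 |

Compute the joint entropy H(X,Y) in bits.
2.1767 bits

H(X,Y) = -Σ_{x,y} P(x,y) log₂ P(x,y). Per-cell terms -P(x,y)·log₂P(x,y):
  X=0: 0.51122, 0.52944
  X=1: 0.36902, 0.36902
  X=2: 0.24511, 0.15286
Sum of the 6 terms: H(X,Y) = 2.1767 bits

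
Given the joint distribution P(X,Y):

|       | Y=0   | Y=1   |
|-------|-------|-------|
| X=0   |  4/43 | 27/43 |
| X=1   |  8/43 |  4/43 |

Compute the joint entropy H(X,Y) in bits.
1.5104 bits

H(X,Y) = -Σ_{x,y} P(x,y) log₂ P(x,y). Per-cell terms -P(x,y)·log₂P(x,y):
  X=0: 0.3187, 0.4216
  X=1: 0.4514, 0.3187
Sum of the 4 terms: H(X,Y) = 1.5104 bits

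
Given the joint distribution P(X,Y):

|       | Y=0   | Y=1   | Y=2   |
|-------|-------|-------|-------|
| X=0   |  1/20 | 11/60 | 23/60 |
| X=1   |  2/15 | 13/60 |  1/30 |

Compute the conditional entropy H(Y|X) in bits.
1.2639 bits

H(Y|X) = H(X,Y) - H(X)

H(X,Y) = -Σ_{x,y} P(x,y) log₂ P(x,y). Per-cell terms -P(x,y)·log₂P(x,y):
  X=0: 0.21610, 0.44870, 0.53028
  X=1: 0.38759, 0.47806, 0.16356
Sum of the 6 terms: H(X,Y) = 2.2243 bits

Marginal of X (row sums):
  P(X=0) = 1/20 + 11/60 + 23/60 = 37/60
  P(X=1) = 2/15 + 13/60 + 1/30 = 23/60
H(X) = -[(37/60)·log₂(37/60) + (23/60)·log₂(23/60)]
  = 0.43009 + 0.53028 = 0.9604 bits

H(Y|X) = H(X,Y) - H(X) = 2.2243 - 0.9604 = 1.2639 bits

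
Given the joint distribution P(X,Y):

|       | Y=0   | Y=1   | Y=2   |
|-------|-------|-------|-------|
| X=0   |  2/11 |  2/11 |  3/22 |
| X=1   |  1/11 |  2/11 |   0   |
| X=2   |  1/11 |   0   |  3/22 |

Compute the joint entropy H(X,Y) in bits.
2.7544 bits

H(X,Y) = -Σ_{x,y} P(x,y) log₂ P(x,y). Per-cell terms -P(x,y)·log₂P(x,y):
  X=0: 0.44717, 0.44717, 0.39197
  X=1: 0.31449, 0.44717, 0.00000
  X=2: 0.31449, 0.00000, 0.39197
  (cells with P = 0 contribute 0)
Sum of the 9 terms: H(X,Y) = 2.7544 bits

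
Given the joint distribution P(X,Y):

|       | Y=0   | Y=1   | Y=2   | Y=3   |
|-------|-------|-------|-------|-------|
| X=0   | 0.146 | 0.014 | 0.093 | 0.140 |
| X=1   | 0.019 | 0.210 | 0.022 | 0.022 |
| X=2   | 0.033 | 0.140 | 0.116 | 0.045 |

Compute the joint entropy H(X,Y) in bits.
3.1524 bits

H(X,Y) = -Σ_{x,y} P(x,y) log₂ P(x,y). Per-cell terms -P(x,y)·log₂P(x,y):
  X=0: 0.40529, 0.08622, 0.31868, 0.39711
  X=1: 0.10864, 0.47282, 0.12114, 0.12114
  X=2: 0.16241, 0.39711, 0.36051, 0.20133
Sum of the 12 terms: H(X,Y) = 3.1524 bits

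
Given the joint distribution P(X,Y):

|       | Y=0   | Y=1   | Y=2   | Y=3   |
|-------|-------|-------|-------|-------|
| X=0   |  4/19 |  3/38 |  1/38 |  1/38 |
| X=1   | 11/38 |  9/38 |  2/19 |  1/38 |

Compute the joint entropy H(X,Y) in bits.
2.5285 bits

H(X,Y) = -Σ_{x,y} P(x,y) log₂ P(x,y). Per-cell terms -P(x,y)·log₂P(x,y):
  X=0: 0.4732, 0.2892, 0.1381, 0.1381
  X=1: 0.5177, 0.4922, 0.3419, 0.1381
Sum of the 8 terms: H(X,Y) = 2.5285 bits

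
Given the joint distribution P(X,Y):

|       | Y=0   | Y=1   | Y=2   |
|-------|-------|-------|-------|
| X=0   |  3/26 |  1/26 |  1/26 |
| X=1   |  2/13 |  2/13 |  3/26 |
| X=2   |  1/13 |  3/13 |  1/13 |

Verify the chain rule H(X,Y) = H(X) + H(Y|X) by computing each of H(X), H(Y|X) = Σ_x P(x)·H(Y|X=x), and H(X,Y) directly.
H(X) = 1.5126 bits, H(Y|X) = 1.4563 bits, H(X,Y) = 2.9689 bits

Marginal of X (row sums):
  P(X=0) = 3/26 + 1/26 + 1/26 = 5/26
  P(X=1) = 2/13 + 2/13 + 3/26 = 11/26
  P(X=2) = 1/13 + 3/13 + 1/13 = 5/13
H(X) = -[(5/26)·log₂(5/26) + (11/26)·log₂(11/26) + (5/13)·log₂(5/13)]
  = 0.457406 + 0.525042 + 0.530197 = 1.5126 bits

H(Y|X) = Σ_x P(x)·H(Y|X=x):
  X=0: P(X=0) = 5/26, P(Y|X=0) = (3/5, 1/5, 1/5) → H(Y|X=0) = 1.370951
  X=1: P(X=1) = 11/26, P(Y|X=1) = (4/11, 4/11, 3/11) → H(Y|X=1) = 1.572624
  X=2: P(X=2) = 5/13, P(Y|X=2) = (1/5, 3/5, 1/5) → H(Y|X=2) = 1.370951
H(Y|X) = (5/26)·1.370951 + (11/26)·1.572624 + (5/13)·1.370951 = 1.4563 bits

H(X,Y) = -Σ_{x,y} P(x,y) log₂ P(x,y). Per-cell terms -P(x,y)·log₂P(x,y):
  X=0: 0.359478, 0.180786, 0.180786
  X=1: 0.415452, 0.415452, 0.359478
  X=2: 0.284649, 0.488187, 0.284649
Sum of the 9 terms: H(X,Y) = 2.9689 bits

Chain rule check:
  H(X) + H(Y|X) = 1.5126 + 1.4563 = 2.9689 bits
  H(X,Y) = 2.9689 bits
✓ Chain rule verified.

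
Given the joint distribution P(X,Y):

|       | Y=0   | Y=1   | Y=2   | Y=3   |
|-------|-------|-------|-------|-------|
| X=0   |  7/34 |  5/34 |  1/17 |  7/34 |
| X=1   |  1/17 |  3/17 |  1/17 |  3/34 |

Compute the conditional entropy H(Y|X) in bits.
1.8579 bits

H(Y|X) = H(X,Y) - H(X)

H(X,Y) = -Σ_{x,y} P(x,y) log₂ P(x,y). Per-cell terms -P(x,y)·log₂P(x,y):
  X=0: 0.469434, 0.406696, 0.240439, 0.469434
  X=1: 0.240439, 0.441618, 0.240439, 0.309044
Sum of the 8 terms: H(X,Y) = 2.817543 bits

Marginal of X (row sums):
  P(X=0) = 7/34 + 5/34 + 1/17 + 7/34 = 21/34
  P(X=1) = 1/17 + 3/17 + 1/17 + 3/34 = 13/34
H(X) = -[(21/34)·log₂(21/34) + (13/34)·log₂(13/34)]
  = 0.429355 + 0.530332 = 0.959687 bits

H(Y|X) = H(X,Y) - H(X) = 2.817543 - 0.959687 = 1.8579 bits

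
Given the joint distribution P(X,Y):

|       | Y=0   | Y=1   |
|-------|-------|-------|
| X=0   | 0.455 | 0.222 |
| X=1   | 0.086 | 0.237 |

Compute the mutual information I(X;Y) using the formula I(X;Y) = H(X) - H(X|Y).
0.1071 bits

I(X;Y) = H(X) - H(X|Y)

Marginal of X (row sums):
  P(X=0) = 0.455 + 0.222 = 0.677
  P(X=1) = 0.086 + 0.237 = 0.323
H(X) = -[0.677·log₂(0.677) + 0.323·log₂(0.323)]
  = 0.38100 + 0.52662 = 0.9076 bits

Marginal of Y (column sums):
  P(Y=0) = 0.455 + 0.086 = 0.541
  P(Y=1) = 0.222 + 0.237 = 0.459
H(X|Y) = Σ_y P(y)·H(X|Y=y):
  Y=0: P(Y=0) = 0.541, P(X|Y=0) = (455/541, 86/541) → H(X|Y=0) = 0.63183
  Y=1: P(Y=1) = 0.459, P(X|Y=1) = (74/153, 79/153) → H(X|Y=1) = 0.99923
H(X|Y) = 0.541·0.63183 + 0.459·0.99923 = 0.8005 bits

I(X;Y) = H(X) - H(X|Y) = 0.9076 - 0.8005 = 0.1071 bits

Cross-check via I(X;Y) = H(X) + H(Y) - H(X,Y): computing H(Y) from the column sums and H(X,Y) from the 4 cells in the same way gives H(Y) = 0.9951 bits and H(X,Y) = 1.7956 bits, so
I(X;Y) = 0.9076 + 0.9951 - 1.7956 = 0.1071 bits ✓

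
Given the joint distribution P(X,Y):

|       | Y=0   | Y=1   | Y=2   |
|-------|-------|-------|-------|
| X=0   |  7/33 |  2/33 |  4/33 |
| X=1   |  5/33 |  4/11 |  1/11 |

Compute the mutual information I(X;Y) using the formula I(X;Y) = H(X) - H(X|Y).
0.1510 bits

I(X;Y) = H(X) - H(X|Y)

Marginal of X (row sums):
  P(X=0) = 7/33 + 2/33 + 4/33 = 13/33
  P(X=1) = 5/33 + 4/11 + 1/11 = 20/33
H(X) = -[(13/33)·log₂(13/33) + (20/33)·log₂(20/33)]
  = 0.5294 + 0.4379 = 0.9673 bits

Marginal of Y (column sums):
  P(Y=0) = 7/33 + 5/33 = 4/11
  P(Y=1) = 2/33 + 4/11 = 14/33
  P(Y=2) = 4/33 + 1/11 = 7/33
H(X|Y) = Σ_y P(y)·H(X|Y=y):
  Y=0: P(Y=0) = 4/11, P(X|Y=0) = (7/12, 5/12) → H(X|Y=0) = 0.9799
  Y=1: P(Y=1) = 14/33, P(X|Y=1) = (1/7, 6/7) → H(X|Y=1) = 0.5917
  Y=2: P(Y=2) = 7/33, P(X|Y=2) = (4/7, 3/7) → H(X|Y=2) = 0.9852
H(X|Y) = (4/11)·0.9799 + (14/33)·0.5917 + (7/33)·0.9852 = 0.8163 bits

I(X;Y) = H(X) - H(X|Y) = 0.9673 - 0.8163 = 0.1510 bits

Cross-check via I(X;Y) = H(X) + H(Y) - H(X,Y): computing H(Y) from the column sums and H(X,Y) from the 6 cells in the same way gives H(Y) = 1.5300 bits and H(X,Y) = 2.3463 bits, so
I(X;Y) = 0.9673 + 1.5300 - 2.3463 = 0.1510 bits ✓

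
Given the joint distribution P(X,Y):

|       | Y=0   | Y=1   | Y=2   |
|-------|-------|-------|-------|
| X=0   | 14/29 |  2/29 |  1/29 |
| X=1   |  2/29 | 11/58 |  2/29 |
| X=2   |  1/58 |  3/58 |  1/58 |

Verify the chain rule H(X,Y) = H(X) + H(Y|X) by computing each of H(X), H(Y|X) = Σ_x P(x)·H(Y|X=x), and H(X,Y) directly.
H(X) = 1.2839 bits, H(Y|X) = 1.0669 bits, H(X,Y) = 2.3508 bits

Marginal of X (row sums):
  P(X=0) = 14/29 + 2/29 + 1/29 = 17/29
  P(X=1) = 2/29 + 11/58 + 2/29 = 19/58
  P(X=2) = 1/58 + 3/58 + 1/58 = 5/58
H(X) = -[(17/29)·log₂(17/29) + (19/58)·log₂(19/58) + (5/58)·log₂(5/58)]
  = 0.451683 + 0.527431 + 0.304832 = 1.2839 bits

H(Y|X) = Σ_x P(x)·H(Y|X=x):
  X=0: P(X=0) = 17/29, P(Y|X=0) = (14/17, 2/17, 1/17) → H(Y|X=0) = 0.834347
  X=1: P(X=1) = 19/58, P(Y|X=1) = (4/19, 11/19, 4/19) → H(Y|X=1) = 1.402993
  X=2: P(X=2) = 5/58, P(Y|X=2) = (1/5, 3/5, 1/5) → H(Y|X=2) = 1.370951
H(Y|X) = (17/29)·0.834347 + (19/58)·1.402993 + (5/58)·1.370951 = 1.0669 bits

H(X,Y) = -Σ_{x,y} P(x,y) log₂ P(x,y). Per-cell terms -P(x,y)·log₂P(x,y):
  X=0: 0.507199, 0.266068, 0.167517
  X=1: 0.266068, 0.454897, 0.266068
  X=2: 0.101000, 0.221018, 0.101000
Sum of the 9 terms: H(X,Y) = 2.3508 bits

Chain rule check:
  H(X) + H(Y|X) = 1.2839 + 1.0669 = 2.3508 bits
  H(X,Y) = 2.3508 bits
✓ Chain rule verified.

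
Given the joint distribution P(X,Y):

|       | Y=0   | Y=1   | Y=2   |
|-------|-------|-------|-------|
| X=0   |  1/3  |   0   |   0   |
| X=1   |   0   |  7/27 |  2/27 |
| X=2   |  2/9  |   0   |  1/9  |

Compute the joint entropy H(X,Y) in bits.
2.1458 bits

H(X,Y) = -Σ_{x,y} P(x,y) log₂ P(x,y). Per-cell terms -P(x,y)·log₂P(x,y):
  X=0: 0.52832, 0.00000, 0.00000
  X=1: 0.00000, 0.50492, 0.27814
  X=2: 0.48221, 0.00000, 0.35221
  (cells with P = 0 contribute 0)
Sum of the 9 terms: H(X,Y) = 2.1458 bits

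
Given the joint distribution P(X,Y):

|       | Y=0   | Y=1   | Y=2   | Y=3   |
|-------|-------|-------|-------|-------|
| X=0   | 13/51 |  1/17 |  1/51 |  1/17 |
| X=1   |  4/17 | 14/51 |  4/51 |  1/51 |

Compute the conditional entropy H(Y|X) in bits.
1.5310 bits

H(Y|X) = H(X,Y) - H(X)

H(X,Y) = -Σ_{x,y} P(x,y) log₂ P(x,y). Per-cell terms -P(x,y)·log₂P(x,y):
  X=0: 0.50266, 0.24044, 0.11122, 0.24044
  X=1: 0.49117, 0.51198, 0.28803, 0.11122
Sum of the 8 terms: H(X,Y) = 2.4972 bits

Marginal of X (row sums):
  P(X=0) = 13/51 + 1/17 + 1/51 + 1/17 = 20/51
  P(X=1) = 4/17 + 14/51 + 4/51 + 1/51 = 31/51
H(X) = -[(20/51)·log₂(20/51) + (31/51)·log₂(31/51)]
  = 0.52961 + 0.43657 = 0.9662 bits

H(Y|X) = H(X,Y) - H(X) = 2.4972 - 0.9662 = 1.5310 bits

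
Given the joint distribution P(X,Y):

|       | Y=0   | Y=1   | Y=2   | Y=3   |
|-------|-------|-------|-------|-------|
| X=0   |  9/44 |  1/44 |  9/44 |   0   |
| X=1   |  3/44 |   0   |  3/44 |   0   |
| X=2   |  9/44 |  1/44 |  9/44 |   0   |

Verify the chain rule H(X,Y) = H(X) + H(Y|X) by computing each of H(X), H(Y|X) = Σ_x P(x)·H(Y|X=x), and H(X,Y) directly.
H(X) = 1.4383 bits, H(Y|X) = 1.2115 bits, H(X,Y) = 2.6497 bits

Marginal of X (row sums):
  P(X=0) = 9/44 + 1/44 + 9/44 + 0 = 19/44
  P(X=1) = 3/44 + 0 + 3/44 + 0 = 3/22
  P(X=2) = 9/44 + 1/44 + 9/44 + 0 = 19/44
H(X) = -[(19/44)·log₂(19/44) + (3/22)·log₂(3/22) + (19/44)·log₂(19/44)]
  = 0.52315 + 0.39197 + 0.52315 = 1.4383 bits

H(Y|X) = Σ_x P(x)·H(Y|X=x):
  X=0: P(X=0) = 19/44, P(Y|X=0) = (9/19, 1/19, 9/19, 0) → H(Y|X=0) = 1.24484
  X=1: P(X=1) = 3/22, P(Y|X=1) = (1/2, 0, 1/2, 0) → H(Y|X=1) = 1.00000
  X=2: P(X=2) = 19/44, P(Y|X=2) = (9/19, 1/19, 9/19, 0) → H(Y|X=2) = 1.24484
H(Y|X) = (19/44)·1.24484 + (3/22)·1.00000 + (19/44)·1.24484 = 1.2115 bits

H(X,Y) = -Σ_{x,y} P(x,y) log₂ P(x,y). Per-cell terms -P(x,y)·log₂P(x,y):
  X=0: 0.46831, 0.12408, 0.46831, 0.00000
  X=1: 0.26417, 0.00000, 0.26417, 0.00000
  X=2: 0.46831, 0.12408, 0.46831, 0.00000
  (cells with P = 0 contribute 0)
Sum of the 12 terms: H(X,Y) = 2.6497 bits

Chain rule check:
  H(X) + H(Y|X) = 1.4383 + 1.2115 = 2.6498 bits
  H(X,Y) = 2.6497 bits
✓ Chain rule verified (Δ = 0.0001 is 4-dp rounding noise: each of the three values was rounded independently).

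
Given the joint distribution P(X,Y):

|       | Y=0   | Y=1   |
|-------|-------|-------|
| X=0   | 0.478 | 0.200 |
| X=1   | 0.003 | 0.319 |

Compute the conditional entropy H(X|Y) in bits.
0.5254 bits

H(X|Y) = H(X,Y) - H(Y)

H(X,Y) = -Σ_{x,y} P(x,y) log₂ P(x,y). Per-cell terms -P(x,y)·log₂P(x,y):
  X=0: 0.509031, 0.464386
  X=1: 0.025142, 0.525831
Sum of the 4 terms: H(X,Y) = 1.52439 bits

Marginal of Y (column sums):
  P(Y=0) = 0.478 + 0.003 = 0.481
  P(Y=1) = 0.200 + 0.319 = 0.519
H(Y) = -[0.481·log₂(0.481) + 0.519·log₂(0.519)]
  = 0.507884 + 0.491074 = 0.99896 bits

H(X|Y) = H(X,Y) - H(Y) = 1.52439 - 0.99896 = 0.5254 bits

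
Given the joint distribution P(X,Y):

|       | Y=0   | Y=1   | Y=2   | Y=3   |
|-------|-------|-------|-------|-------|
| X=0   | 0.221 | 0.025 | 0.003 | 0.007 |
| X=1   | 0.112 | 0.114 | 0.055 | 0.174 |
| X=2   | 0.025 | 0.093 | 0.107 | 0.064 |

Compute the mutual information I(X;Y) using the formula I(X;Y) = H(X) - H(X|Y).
0.3632 bits

I(X;Y) = H(X) - H(X|Y)

Marginal of X (row sums):
  P(X=0) = 0.221 + 0.025 + 0.003 + 0.007 = 0.256
  P(X=1) = 0.112 + 0.114 + 0.055 + 0.174 = 0.455
  P(X=2) = 0.025 + 0.093 + 0.107 + 0.064 = 0.289
H(X) = -[0.256·log₂(0.256) + 0.455·log₂(0.455) + 0.289·log₂(0.289)]
  = 0.50324 + 0.51691 + 0.51756 = 1.53771 bits

Marginal of Y (column sums):
  P(Y=0) = 0.221 + 0.112 + 0.025 = 0.358
  P(Y=1) = 0.025 + 0.114 + 0.093 = 0.232
  P(Y=2) = 0.003 + 0.055 + 0.107 = 0.165
  P(Y=3) = 0.007 + 0.174 + 0.064 = 0.245
H(X|Y) = Σ_y P(y)·H(X|Y=y):
  Y=0: P(Y=0) = 0.358, P(X|Y=0) = (221/358, 56/179, 25/358) → H(X|Y=0) = 1.22223
  Y=1: P(Y=1) = 0.232, P(X|Y=1) = (25/232, 57/116, 93/232) → H(X|Y=1) = 1.37872
  Y=2: P(Y=2) = 0.165, P(X|Y=2) = (1/55, 1/3, 107/165) → H(X|Y=2) = 1.03865
  Y=3: P(Y=3) = 0.245, P(X|Y=3) = (1/35, 174/245, 64/245) → H(X|Y=3) = 1.00307
H(X|Y) = 0.358·1.22223 + 0.232·1.37872 + 0.165·1.03865 + 0.245·1.00307 = 1.17455 bits

I(X;Y) = H(X) - H(X|Y) = 1.53771 - 1.17455 = 0.3632 bits

Cross-check via I(X;Y) = H(X) + H(Y) - H(X,Y): computing H(Y) from the column sums and H(X,Y) from the 12 cells in the same way gives H(Y) = 1.94561 bits and H(X,Y) = 3.12016 bits, so
I(X;Y) = 1.53771 + 1.94561 - 3.12016 = 0.3632 bits ✓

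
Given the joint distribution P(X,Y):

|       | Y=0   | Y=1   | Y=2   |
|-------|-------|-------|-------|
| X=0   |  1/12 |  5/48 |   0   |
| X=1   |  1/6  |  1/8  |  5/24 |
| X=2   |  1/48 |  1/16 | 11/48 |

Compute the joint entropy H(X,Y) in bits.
2.7694 bits

H(X,Y) = -Σ_{x,y} P(x,y) log₂ P(x,y). Per-cell terms -P(x,y)·log₂P(x,y):
  X=0: 0.2987, 0.3399, 0.0000
  X=1: 0.4308, 0.3750, 0.4715
  X=2: 0.1164, 0.2500, 0.4871
  (cells with P = 0 contribute 0)
Sum of the 9 terms: H(X,Y) = 2.7694 bits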